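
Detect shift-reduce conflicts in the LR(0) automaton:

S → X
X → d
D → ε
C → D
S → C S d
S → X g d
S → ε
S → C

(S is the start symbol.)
Augment with S' → S and build the canonical LR(0) collection (I0 = CLOSURE({[S' → . S]}), then GOTO on every symbol after a dot until no new states appear). It has 10 states:
  I0: { [C → . D], [D → .], [S → . C S d], [S → . C], [S → . X g d], [S → . X], [S → .], [S' → . S], [X → . d] }  — shift, 2 reduces
  I1: { [C → . D], [D → .], [S → . C S d], [S → . C], [S → . X g d], [S → . X], [S → .], [S → C . S d], [S → C .], [X → . d] }  — shift, 3 reduces
  I2: { [C → D .] }  — reduce
  I3: { [S' → S .] }  — accept
  I4: { [S → X . g d], [S → X .] }  — shift, reduce
  I5: { [X → d .] }  — reduce
  I6: { [S → X g . d] }  — shift
  I7: { [S → X g d .] }  — reduce
  I8: { [S → C S . d] }  — shift
  I9: { [S → C S d .] }  — reduce

I0 contains reduce items [D → .], [S → .] and shift item [X → . d] — shift-reduce conflict.
I1 contains reduce items [D → .], [S → .], [S → C .] and shift item [X → . d] — shift-reduce conflict.
I4 contains reduce item [S → X .] and shift item [S → X . g d] — shift-reduce conflict.

Answer: Yes — I0: [D → .] vs [X → . d]; I1: [D → .] vs [X → . d]; I4: [S → X .] vs [S → X . g d]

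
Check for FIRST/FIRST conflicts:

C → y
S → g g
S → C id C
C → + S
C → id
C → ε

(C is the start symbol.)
No FIRST/FIRST conflicts.

FIRST sets of the non-terminals at (or reachable through a nullable prefix from) the front of some alternative:
  FIRST(C) = { '+', 'id', 'y', ε }

Productions for C:
  C → y: FIRST = { 'y' }
  C → + S: FIRST = { '+' }
  C → id: FIRST = { 'id' }
  C → ε: FIRST = { ε }
Productions for S:
  S → g g: FIRST = { 'g' }
  S → C id C: FIRST = { '+', 'id', 'y' }

All alternatives of each non-terminal have pairwise disjoint FIRST sets.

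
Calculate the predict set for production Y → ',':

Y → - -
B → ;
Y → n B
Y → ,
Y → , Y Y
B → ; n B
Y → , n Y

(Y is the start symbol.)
PREDICT(Y → ',') = (FIRST(RHS) \ {ε}) ∪ (FOLLOW(Y) if ε ∈ FIRST(RHS), i.e. RHS ⇒* ε)
FIRST(',') = { ',' }
ε ∉ FIRST(','), so FOLLOW(Y) is not added.
PREDICT(Y → ',') = { ',' }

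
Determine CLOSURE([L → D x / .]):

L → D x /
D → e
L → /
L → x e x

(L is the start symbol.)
To compute CLOSURE, for each item [A → α.Bβ] where B is a non-terminal, add [B → .γ] for all productions B → γ; repeat for the newly added items until nothing changes.

Start with: [L → D x / .]
The dot is at the end, so nothing is added.

CLOSURE = { [L → D x / .] }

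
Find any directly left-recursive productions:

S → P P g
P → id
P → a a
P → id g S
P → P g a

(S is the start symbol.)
Yes, P is left-recursive

Direct left recursion occurs when N → N α for some non-terminal N (the right-hand side begins with the left-hand side itself).

S → P P g: starts with P
P → id: starts with id
P → a a: starts with a
P → id g S: starts with id
P → P g a: LEFT RECURSIVE (starts with P)

The grammar has direct left recursion on: P.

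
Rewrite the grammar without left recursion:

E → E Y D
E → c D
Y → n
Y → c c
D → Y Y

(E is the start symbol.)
E is directly left-recursive. The standard transformation for
  A → A α₁ | ... | A α_m | β₁ | ... | β_n
is
  A  → β₁ A' | ... | β_n A'
  A' → α₁ A' | ... | α_m A' | ε

E → c D becomes E → c D E'
E → E Y D becomes E' → Y D E'
Add E' → ε

Productions for other non-terminals are unchanged:
  Y → n
  Y → c c
  D → Y Y

Resulting grammar:
E → c D E'
E' → Y D E'
E' → ε
Y → n
Y → c c
D → Y Y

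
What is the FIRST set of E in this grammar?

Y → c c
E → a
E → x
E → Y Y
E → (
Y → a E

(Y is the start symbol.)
To compute FIRST(E), examine every production with E on the left-hand side, reading each right-hand side left to right until a non-nullable symbol is reached.

FIRST sets of the other non-terminals involved (by the same procedure, iterated to a fixed point):
  FIRST(Y) = { 'a', 'c' }

From E → a:
  - a is a terminal: add 'a' and stop
From E → x:
  - x is a terminal: add 'x' and stop
From E → Y Y:
  - Y is a non-terminal: add FIRST(Y) \ {ε} = { 'a', 'c' }
    Y is not nullable, so stop
From E → (:
  - '(' is a terminal: add '(' and stop

Collecting: FIRST(E) = { '(', 'a', 'c', 'x' }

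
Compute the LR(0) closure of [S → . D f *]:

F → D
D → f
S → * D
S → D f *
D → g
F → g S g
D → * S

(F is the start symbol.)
Start with: [S → . D f *]
  [S → . D f *] has the dot before D: add [D → . f], [D → . g], [D → . * S]
No further items can be added.

CLOSURE = { [D → . * S], [D → . f], [D → . g], [S → . D f *] }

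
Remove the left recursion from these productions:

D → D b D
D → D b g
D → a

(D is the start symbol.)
D is directly left-recursive. The standard transformation for
  A → A α₁ | ... | A α_m | β₁ | ... | β_n
is
  A  → β₁ A' | ... | β_n A'
  A' → α₁ A' | ... | α_m A' | ε

D → a becomes D → a D'
D → D b D becomes D' → b D D'
D → D b g becomes D' → b g D'
Add D' → ε

Resulting grammar:
D → a D'
D' → b D D'
D' → b g D'
D' → ε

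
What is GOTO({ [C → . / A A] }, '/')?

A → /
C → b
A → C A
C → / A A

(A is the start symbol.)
GOTO(I, '/') = CLOSURE({ [A → αX.β] : [A → α.Xβ] ∈ I, X = '/' })

Items with dot before '/', with the dot advanced:
  [C → . / A A] → [C → / . A A]
Closure of the advanced items:
  [C → / . A A] has the dot before A: add [A → . /], [A → . C A]
  [A → . C A] has the dot before C: add [C → . b], [C → . / A A]

GOTO = { [A → . /], [A → . C A], [C → . / A A], [C → . b], [C → / . A A] }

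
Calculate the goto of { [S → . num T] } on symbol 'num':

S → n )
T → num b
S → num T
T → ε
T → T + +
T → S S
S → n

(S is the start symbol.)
{ [S → . n )], [S → . n], [S → . num T], [S → num . T], [T → . S S], [T → . T + +], [T → . num b], [T → .] }

GOTO(I, 'num') = CLOSURE({ [A → αX.β] : [A → α.Xβ] ∈ I, X = 'num' })

Items with dot before 'num', with the dot advanced:
  [S → . num T] → [S → num . T]
Closure of the advanced items:
  [S → num . T] has the dot before T: add [T → . num b], [T → .], [T → . T + +], [T → . S S]
  [T → . S S] has the dot before S: add [S → . n )], [S → . num T], [S → . n]

GOTO = { [S → . n )], [S → . n], [S → . num T], [S → num . T], [T → . S S], [T → . T + +], [T → . num b], [T → .] }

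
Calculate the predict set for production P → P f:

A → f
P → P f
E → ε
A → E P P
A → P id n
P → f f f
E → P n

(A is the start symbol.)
{ 'f' }

PREDICT(P → P f) = (FIRST(RHS) \ {ε}) ∪ (FOLLOW(P) if ε ∈ FIRST(RHS), i.e. RHS ⇒* ε)
FIRST(P) = { 'f' }
FIRST(P f) = { 'f' }
ε ∉ FIRST(P f), so FOLLOW(P) is not added.
PREDICT(P → P f) = { 'f' }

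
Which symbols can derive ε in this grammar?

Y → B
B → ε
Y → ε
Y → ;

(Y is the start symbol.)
ε-productions: B → ε, Y → ε
So B, Y are immediately nullable.
Every non-terminal is now nullable.
Nullable = { 'B', 'Y' }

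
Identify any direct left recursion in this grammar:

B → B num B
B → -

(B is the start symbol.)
Direct left recursion occurs when N → N α for some non-terminal N (the right-hand side begins with the left-hand side itself).

B → B num B: LEFT RECURSIVE (starts with B)
B → -: starts with '-'

The grammar has direct left recursion on: B.

Answer: Yes, B is left-recursive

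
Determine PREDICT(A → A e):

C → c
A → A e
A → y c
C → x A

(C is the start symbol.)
PREDICT(A → A e) = (FIRST(RHS) \ {ε}) ∪ (FOLLOW(A) if ε ∈ FIRST(RHS), i.e. RHS ⇒* ε)
FIRST(A) = { 'y' }
FIRST(A e) = { 'y' }
ε ∉ FIRST(A e), so FOLLOW(A) is not added.
PREDICT(A → A e) = { 'y' }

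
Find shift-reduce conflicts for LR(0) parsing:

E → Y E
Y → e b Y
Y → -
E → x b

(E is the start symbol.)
A shift-reduce conflict occurs when an LR(0) state has both:
  - a complete (reduce) item [A → α .] (dot at the end), and
  - a shift item [B → β . c γ] (dot before a terminal).

Augment with E' → E and build the canonical LR(0) collection (I0 = CLOSURE({[E' → . E]}), then GOTO on every symbol after a dot until no new states appear). It has 10 states:
  I0: { [E → . Y E], [E → . x b], [E' → . E], [Y → . -], [Y → . e b Y] }  — shift
  I1: { [Y → - .] }  — reduce
  I2: { [E' → E .] }  — accept
  I3: { [E → . Y E], [E → . x b], [E → Y . E], [Y → . -], [Y → . e b Y] }  — shift
  I4: { [Y → e . b Y] }  — shift
  I5: { [E → x . b] }  — shift
  I6: { [E → x b .] }  — reduce
  I7: { [Y → . -], [Y → . e b Y], [Y → e b . Y] }  — shift
  I8: { [Y → e b Y .] }  — reduce
  I9: { [E → Y E .] }  — reduce

No state contains both a complete item and a shift item.

Answer: No shift-reduce conflicts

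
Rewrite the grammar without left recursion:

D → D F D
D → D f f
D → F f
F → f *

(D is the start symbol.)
D → F f D'
D' → F D D'
D' → f f D'
D' → ε
F → f *

D is directly left-recursive. The standard transformation for
  A → A α₁ | ... | A α_m | β₁ | ... | β_n
is
  A  → β₁ A' | ... | β_n A'
  A' → α₁ A' | ... | α_m A' | ε

D → F f becomes D → F f D'
D → D F D becomes D' → F D D'
D → D f f becomes D' → f f D'
Add D' → ε

Productions for other non-terminals are unchanged:
  F → f *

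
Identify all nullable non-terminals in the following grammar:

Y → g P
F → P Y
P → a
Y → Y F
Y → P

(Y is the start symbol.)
There are no ε-productions, so no non-terminal can derive ε.
No non-terminals are nullable.

Answer: None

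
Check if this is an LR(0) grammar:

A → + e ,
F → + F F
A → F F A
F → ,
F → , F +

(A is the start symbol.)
A grammar is LR(0) if no state in the canonical LR(0) collection has:
  - both a shift item (dot before a terminal) and a complete item (shift-reduce conflict), or
  - two or more complete items (reduce-reduce conflict; the accept item [A' → A .] counts as a complete item here).

Augment with A' → A and build the canonical LR(0) collection (I0 = CLOSURE({[A' → . A]}), then GOTO on every symbol after a dot until no new states appear). It has 14 states:
  I0: { [A → . + e ,], [A → . F F A], [A' → . A], [F → . + F F], [F → . , F +], [F → . ,] }  — shift
  I1: { [A → + . e ,], [F → + . F F], [F → . + F F], [F → . , F +], [F → . ,] }  — shift
  I2: { [F → , . F +], [F → , .], [F → . + F F], [F → . , F +], [F → . ,] }  — shift, reduce
  I3: { [A' → A .] }  — accept
  I4: { [A → F . F A], [F → . + F F], [F → . , F +], [F → . ,] }  — shift
  I5: { [F → + . F F], [F → . + F F], [F → . , F +], [F → . ,] }  — shift
  I6: { [A → . + e ,], [A → . F F A], [A → F F . A], [F → . + F F], [F → . , F +], [F → . ,] }  — shift
  I7: { [A → F F A .] }  — reduce
  I8: { [F → + F . F], [F → . + F F], [F → . , F +], [F → . ,] }  — shift
  I9: { [F → + F F .] }  — reduce
  I10: { [F → , F . +] }  — shift
  I11: { [F → , F + .] }  — reduce
  I12: { [A → + e . ,] }  — shift
  I13: { [A → + e , .] }  — reduce

Conflict in state I2:
  Shift-reduce conflict between [F → , .] and [F → . + F F]
So the grammar is NOT LR(0).

Answer: No. Shift-reduce conflict between [F → , .] and [F → . + F F]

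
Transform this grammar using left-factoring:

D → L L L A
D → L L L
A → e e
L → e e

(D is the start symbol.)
Left-factoring transforms A → αβ₁ | αβ₂ into A → αA' and A' → β₁ | β₂
(α is the longest common prefix among the alternatives). Repeat until
no nonterminal has two alternatives with a common prefix.

Round 1: D has alternatives sharing prefix 'L L L'. Introduce D': D → L L L D'
  Add: D' → A
  Add: D' → ε

No remaining common prefixes — done.

Resulting grammar:
D → L L L D'
D' → A
D' → ε
A → e e
L → e e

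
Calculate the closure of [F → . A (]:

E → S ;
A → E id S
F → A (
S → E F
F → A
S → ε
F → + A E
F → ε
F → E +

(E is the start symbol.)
{ [A → . E id S], [E → . S ;], [F → . A (], [S → . E F], [S → .] }

Start with: [F → . A (]
  [F → . A (] has the dot before A: add [A → . E id S]
  [A → . E id S] has the dot before E: add [E → . S ;]
  [E → . S ;] has the dot before S: add [S → . E F], [S → .]
No further items can be added.

CLOSURE = { [A → . E id S], [E → . S ;], [F → . A (], [S → . E F], [S → .] }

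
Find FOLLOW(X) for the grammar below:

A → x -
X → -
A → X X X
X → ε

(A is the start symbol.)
To compute FOLLOW(X), find every occurrence of X on a right-hand side N → α X β: add FIRST(β) \ {ε}, and if β is empty or nullable also add FOLLOW(N). Iterate to a fixed point.

In A → X X X: X is followed by X X, add FIRST(X X) \ {ε} = { '-' }
  X X is nullable, so also add FOLLOW(A)
In A → X X X: X is followed by X, add FIRST(X) \ {ε} = { '-' }
  X is nullable, so also add FOLLOW(A)
In A → X X X: X is at the end, add FOLLOW(A)

The FOLLOW sets referred to above (computed the same way, to a fixed point):
  FOLLOW(A) = { $ }

Taking the union: FOLLOW(X) = { $, '-' }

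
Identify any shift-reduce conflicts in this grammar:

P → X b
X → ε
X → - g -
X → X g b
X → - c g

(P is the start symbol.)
Yes — I0: [X → .] vs [X → . - c g]

Augment with P' → P and build the canonical LR(0) collection (I0 = CLOSURE({[P' → . P]}), then GOTO on every symbol after a dot until no new states appear). It has 11 states:
  I0: { [P → . X b], [P' → . P], [X → . - c g], [X → . - g -], [X → . X g b], [X → .] }  — shift, reduce
  I1: { [X → - . c g], [X → - . g -] }  — shift
  I2: { [P' → P .] }  — accept
  I3: { [P → X . b], [X → X . g b] }  — shift
  I4: { [P → X b .] }  — reduce
  I5: { [X → X g . b] }  — shift
  I6: { [X → X g b .] }  — reduce
  I7: { [X → - c . g] }  — shift
  I8: { [X → - g . -] }  — shift
  I9: { [X → - g - .] }  — reduce
  I10: { [X → - c g .] }  — reduce

I0 contains reduce item [X → .] and shift items [X → . - c g], [X → . - g -] — shift-reduce conflict.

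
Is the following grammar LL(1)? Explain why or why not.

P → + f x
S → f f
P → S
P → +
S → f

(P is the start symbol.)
No. Predict set conflict for P: { '+' }

A grammar is LL(1) if for each non-terminal N with multiple productions, the predict sets of those productions are pairwise disjoint, where PREDICT(N → α) = (FIRST(α) \ {ε}) ∪ (FOLLOW(N) if α ⇒* ε).

Relevant sets:
  FIRST(S) = { 'f' }

For P:
  PREDICT(P → '+' f x) = { '+' }
  PREDICT(P → S) = { 'f' }
  PREDICT(P → '+') = { '+' }
For S:
  PREDICT(S → f f) = { 'f' }
  PREDICT(S → f) = { 'f' }

Conflict found: Predict set conflict for P: { '+' }
The grammar is NOT LL(1).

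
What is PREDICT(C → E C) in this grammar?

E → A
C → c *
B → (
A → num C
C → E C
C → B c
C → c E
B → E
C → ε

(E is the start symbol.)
{ 'num' }

PREDICT(C → E C) = (FIRST(RHS) \ {ε}) ∪ (FOLLOW(C) if ε ∈ FIRST(RHS), i.e. RHS ⇒* ε)
FIRST(E) = { 'num' }
FIRST(E C) = { 'num' }
ε ∉ FIRST(E C), so FOLLOW(C) is not added.
PREDICT(C → E C) = { 'num' }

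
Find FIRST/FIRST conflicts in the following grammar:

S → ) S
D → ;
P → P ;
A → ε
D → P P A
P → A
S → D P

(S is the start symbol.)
Yes. D → ';' / D → P P A on { ';' }

A FIRST/FIRST conflict occurs when two productions N → α and N → β for the same non-terminal have FIRST(α) ∩ FIRST(β) ≠ ∅ (with ε ∈ FIRST of a nullable right-hand side, so two nullable alternatives also conflict).

FIRST sets of the non-terminals at (or reachable through a nullable prefix from) the front of some alternative:
  FIRST(D) = { ';', ε }
  FIRST(P) = { ';', ε }
  FIRST(A) = { ε }

Productions for S:
  S → ) S: FIRST = { ')' }
  S → D P: FIRST = { ';', ε }
Productions for D:
  D → ;: FIRST = { ';' }
  D → P P A: FIRST = { ';', ε }
Productions for P:
  P → P ;: FIRST = { ';' }
  P → A: FIRST = { ε }
A has only one production, so no FIRST/FIRST conflict is possible there.

Conflict for D: D → ; and D → P P A
  Overlap: { ';' }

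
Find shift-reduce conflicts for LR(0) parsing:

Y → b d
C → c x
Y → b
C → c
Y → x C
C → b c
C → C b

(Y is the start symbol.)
Yes — I2: [Y → b .] vs [Y → b . d]; I4: [Y → x C .] vs [C → C . b]; I6: [C → c .] vs [C → c . x]

A shift-reduce conflict occurs when an LR(0) state has both:
  - a complete (reduce) item [A → α .] (dot at the end), and
  - a shift item [B → β . c γ] (dot before a terminal).

Augment with Y' → Y and build the canonical LR(0) collection (I0 = CLOSURE({[Y' → . Y]}), then GOTO on every symbol after a dot until no new states appear). It has 11 states:
  I0: { [Y → . b d], [Y → . b], [Y → . x C], [Y' → . Y] }  — shift
  I1: { [Y' → Y .] }  — accept
  I2: { [Y → b . d], [Y → b .] }  — shift, reduce
  I3: { [C → . C b], [C → . b c], [C → . c x], [C → . c], [Y → x . C] }  — shift
  I4: { [C → C . b], [Y → x C .] }  — shift, reduce
  I5: { [C → b . c] }  — shift
  I6: { [C → c . x], [C → c .] }  — shift, reduce
  I7: { [C → c x .] }  — reduce
  I8: { [C → b c .] }  — reduce
  I9: { [C → C b .] }  — reduce
  I10: { [Y → b d .] }  — reduce

I2 contains reduce item [Y → b .] and shift item [Y → b . d] — shift-reduce conflict.
I4 contains reduce item [Y → x C .] and shift item [C → C . b] — shift-reduce conflict.
I6 contains reduce item [C → c .] and shift item [C → c . x] — shift-reduce conflict.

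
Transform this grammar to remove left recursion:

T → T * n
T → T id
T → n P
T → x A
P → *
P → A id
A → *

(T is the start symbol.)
T is directly left-recursive. The standard transformation for
  A → A α₁ | ... | A α_m | β₁ | ... | β_n
is
  A  → β₁ A' | ... | β_n A'
  A' → α₁ A' | ... | α_m A' | ε

T → n P becomes T → n P T'
T → x A becomes T → x A T'
T → T * n becomes T' → * n T'
T → T id becomes T' → id T'
Add T' → ε

Productions for other non-terminals are unchanged:
  P → *
  P → A id
  A → *

Resulting grammar:
T → n P T'
T → x A T'
T' → * n T'
T' → id T'
T' → ε
P → *
P → A id
A → *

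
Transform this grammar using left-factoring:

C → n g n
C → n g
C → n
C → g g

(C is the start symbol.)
Left-factoring transforms A → αβ₁ | αβ₂ into A → αA' and A' → β₁ | β₂
(α is the longest common prefix among the alternatives). Repeat until
no nonterminal has two alternatives with a common prefix.

Round 1: C has alternatives sharing prefix 'n'. Introduce C': C → n C'
  Add: C' → g n
  Add: C' → g
  Add: C' → ε

Round 2: C' has alternatives sharing prefix 'g'. Introduce C'': C' → g C''
  Add: C'' → n
  Add: C'' → ε

No remaining common prefixes — done.

Resulting grammar:
C → n C'
C' → g C''
C'' → n
C'' → ε
C' → ε
C → g g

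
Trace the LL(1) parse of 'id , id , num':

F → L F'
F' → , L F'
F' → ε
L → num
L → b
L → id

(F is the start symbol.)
Stack is shown with the top on the left.

Stack     Input            Action
---------------------------------
F $       id , id , num $  output F → L F'
L F' $    id , id , num $  output L → id
id F' $   id , id , num $  match 'id'
F' $      , id , num $     output F' → , L F'
, L F' $  , id , num $     match ','
L F' $    id , num $       output L → id
id F' $   id , num $       match 'id'
F' $      , num $          output F' → , L F'
, L F' $  , num $          match ','
L F' $    num $            output L → num
num F' $  num $            match 'num'
F' $      $                output F' → ε
$         $                accept

The string is accepted.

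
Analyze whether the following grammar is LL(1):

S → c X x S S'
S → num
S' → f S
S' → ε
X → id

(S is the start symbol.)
No. Predict set conflict for S': { 'f' }

Relevant sets:
  FOLLOW(S') = { $, 'f' }

For S:
  PREDICT(S → c X x S S') = { 'c' }
  PREDICT(S → num) = { 'num' }
For S':
  PREDICT(S' → f S) = { 'f' }
  PREDICT(S' → ε) = { $, 'f' }
X has a single production, so nothing to check there.

Conflict found: Predict set conflict for S': { 'f' }
The grammar is NOT LL(1).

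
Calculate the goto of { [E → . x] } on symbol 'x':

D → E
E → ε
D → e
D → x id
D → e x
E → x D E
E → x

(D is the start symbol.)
{ [E → x .] }

GOTO(I, 'x') = CLOSURE({ [A → αX.β] : [A → α.Xβ] ∈ I, X = 'x' })

Items with dot before 'x', with the dot advanced:
  [E → . x] → [E → x .]
Closure adds nothing (no advanced item has the dot before a non-terminal).

GOTO = { [E → x .] }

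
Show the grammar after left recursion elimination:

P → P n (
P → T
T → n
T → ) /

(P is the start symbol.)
P is directly left-recursive. The standard transformation for
  A → A α₁ | ... | A α_m | β₁ | ... | β_n
is
  A  → β₁ A' | ... | β_n A'
  A' → α₁ A' | ... | α_m A' | ε

P → T becomes P → T P'
P → P n ( becomes P' → n ( P'
Add P' → ε

Productions for other non-terminals are unchanged:
  T → n
  T → ) /

Resulting grammar:
P → T P'
P' → n ( P'
P' → ε
T → n
T → ) /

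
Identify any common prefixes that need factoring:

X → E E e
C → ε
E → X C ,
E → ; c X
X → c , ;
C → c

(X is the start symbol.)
No, left-factoring is not needed

Left-factoring is needed when two productions for the same non-terminal
share a common prefix on the right-hand side.

Productions for X:
  X → E E e
  X → c , ;
Productions for C:
  C → ε
  C → c
Productions for E:
  E → X C ,
  E → ; c X

No common prefixes found.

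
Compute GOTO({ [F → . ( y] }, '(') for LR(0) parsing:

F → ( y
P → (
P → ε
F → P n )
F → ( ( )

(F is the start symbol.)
{ [F → ( . y] }

GOTO(I, '(') = CLOSURE({ [A → αX.β] : [A → α.Xβ] ∈ I, X = '(' })

Items with dot before '(', with the dot advanced:
  [F → . ( y] → [F → ( . y]
Closure adds nothing (no advanced item has the dot before a non-terminal).

GOTO = { [F → ( . y] }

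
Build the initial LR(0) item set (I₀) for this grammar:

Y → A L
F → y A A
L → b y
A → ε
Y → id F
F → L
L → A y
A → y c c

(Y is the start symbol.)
{ [A → . y c c], [A → .], [Y → . A L], [Y → . id F], [Y' → . Y] }

First, augment the grammar with Y' → Y
I₀ = CLOSURE({ [Y' → . Y] }):
  [Y' → . Y] has the dot before Y: add [Y → . A L], [Y → . id F]
  [Y → . A L] has the dot before A: add [A → .], [A → . y c c]
No further items can be added.

I₀ = { [A → . y c c], [A → .], [Y → . A L], [Y → . id F], [Y' → . Y] }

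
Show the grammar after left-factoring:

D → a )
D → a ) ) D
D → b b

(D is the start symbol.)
D → a ) D'
D' → ε
D' → ) D
D → b b

Left-factoring transforms A → αβ₁ | αβ₂ into A → αA' and A' → β₁ | β₂
(α is the longest common prefix among the alternatives). Repeat until
no nonterminal has two alternatives with a common prefix.

Round 1: D has alternatives sharing prefix 'a )'. Introduce D': D → a ) D'
  Add: D' → ε
  Add: D' → ) D

No remaining common prefixes — done.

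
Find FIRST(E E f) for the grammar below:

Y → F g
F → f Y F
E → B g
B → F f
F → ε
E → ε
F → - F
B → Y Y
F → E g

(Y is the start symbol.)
{ '-', 'f', 'g' }

FIRST sets of the non-terminals involved (from the grammar, by fixed-point iteration):
  FIRST(E) = { '-', 'f', 'g', ε }

To compute FIRST(E E f), process the symbols left to right:
Symbol E is a non-terminal. Add FIRST(E) \ {ε} = { '-', 'f', 'g' }
E is nullable (ε ∈ FIRST(E)), continue to the next symbol.
Symbol E is a non-terminal. Add FIRST(E) \ {ε} = { '-', 'f', 'g' }
E is nullable (ε ∈ FIRST(E)), continue to the next symbol.
Symbol f is a terminal. Add 'f' and stop.
FIRST(E E f) = { '-', 'f', 'g' }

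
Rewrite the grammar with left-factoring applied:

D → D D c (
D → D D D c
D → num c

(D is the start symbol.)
D → D D D'
D' → c (
D' → D c
D → num c

Left-factoring transforms A → αβ₁ | αβ₂ into A → αA' and A' → β₁ | β₂
(α is the longest common prefix among the alternatives). Repeat until
no nonterminal has two alternatives with a common prefix.

Round 1: D has alternatives sharing prefix 'D D'. Introduce D': D → D D D'
  Add: D' → c (
  Add: D' → D c

No remaining common prefixes — done.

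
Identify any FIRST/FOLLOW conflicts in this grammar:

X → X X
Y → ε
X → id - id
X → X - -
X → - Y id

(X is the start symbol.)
A FIRST/FOLLOW conflict occurs when a non-terminal N has a nullable alternative N → β (β ⇒* ε) and another alternative N → α with FIRST(α) ∩ FOLLOW(N) ≠ ∅: on such a lookahead the parser cannot decide between expanding α and letting N vanish via β.

Nullable non-terminals: Y.
Y has a nullable alternative but only one production, so nothing to check.

X has no nullable alternative, so no FIRST/FOLLOW check is needed there.

No FIRST/FOLLOW conflicts found.

Answer: No FIRST/FOLLOW conflicts.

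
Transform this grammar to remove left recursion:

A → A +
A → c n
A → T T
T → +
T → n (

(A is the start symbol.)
A is directly left-recursive. The standard transformation for
  A → A α₁ | ... | A α_m | β₁ | ... | β_n
is
  A  → β₁ A' | ... | β_n A'
  A' → α₁ A' | ... | α_m A' | ε

A → c n becomes A → c n A'
A → T T becomes A → T T A'
A → A + becomes A' → + A'
Add A' → ε

Productions for other non-terminals are unchanged:
  T → +
  T → n (

Resulting grammar:
A → c n A'
A → T T A'
A' → + A'
A' → ε
T → +
T → n (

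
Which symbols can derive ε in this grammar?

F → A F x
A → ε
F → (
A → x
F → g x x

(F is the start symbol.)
{ 'A' }

ε-productions: A → ε
So A is immediately nullable.
No further non-terminal can be added: every production for the remaining non-terminals contains a terminal or a non-nullable non-terminal.
Nullable = { 'A' }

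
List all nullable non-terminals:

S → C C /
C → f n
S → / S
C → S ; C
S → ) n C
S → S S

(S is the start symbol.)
None

A non-terminal is nullable if it can derive ε (the empty string): either it has an ε-production, or it has a production whose right-hand side consists entirely of nullable non-terminals.

There are no ε-productions, so no non-terminal can derive ε.
No non-terminals are nullable.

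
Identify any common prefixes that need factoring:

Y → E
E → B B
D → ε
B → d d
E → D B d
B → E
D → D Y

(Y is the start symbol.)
Left-factoring is needed when two productions for the same non-terminal
share a common prefix on the right-hand side.

Productions for E:
  E → B B
  E → D B d
Productions for D:
  D → ε
  D → D Y
Productions for B:
  B → d d
  B → E

No common prefixes found.

Answer: No, left-factoring is not needed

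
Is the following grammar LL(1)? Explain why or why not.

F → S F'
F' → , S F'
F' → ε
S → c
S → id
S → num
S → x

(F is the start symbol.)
Yes, the grammar is LL(1).

A grammar is LL(1) if for each non-terminal N with multiple productions, the predict sets of those productions are pairwise disjoint, where PREDICT(N → α) = (FIRST(α) \ {ε}) ∪ (FOLLOW(N) if α ⇒* ε).

Relevant sets:
  FOLLOW(F') = { $ }

For F':
  PREDICT(F' → ',' S F') = { ',' }
  PREDICT(F' → ε) = { $ }
For S:
  PREDICT(S → c) = { 'c' }
  PREDICT(S → id) = { 'id' }
  PREDICT(S → num) = { 'num' }
  PREDICT(S → x) = { 'x' }
F has a single production, so nothing to check there.

All predict sets are disjoint. The grammar IS LL(1).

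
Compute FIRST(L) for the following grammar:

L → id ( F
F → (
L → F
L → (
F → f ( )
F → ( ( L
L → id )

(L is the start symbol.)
{ '(', 'f', 'id' }

To compute FIRST(L), examine every production with L on the left-hand side, reading each right-hand side left to right until a non-nullable symbol is reached.

FIRST sets of the other non-terminals involved (by the same procedure, iterated to a fixed point):
  FIRST(F) = { '(', 'f' }

From L → id ( F:
  - id is a terminal: add 'id' and stop
From L → F:
  - F is a non-terminal: add FIRST(F) \ {ε} = { '(', 'f' }
    F is not nullable, so stop
From L → (:
  - '(' is a terminal: add '(' and stop
From L → id ):
  - id is a terminal: add 'id' and stop

Collecting: FIRST(L) = { '(', 'f', 'id' }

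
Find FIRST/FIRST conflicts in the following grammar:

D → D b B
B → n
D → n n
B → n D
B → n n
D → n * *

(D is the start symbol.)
A FIRST/FIRST conflict occurs when two productions N → α and N → β for the same non-terminal have FIRST(α) ∩ FIRST(β) ≠ ∅ (with ε ∈ FIRST of a nullable right-hand side, so two nullable alternatives also conflict).

FIRST sets of the non-terminals at (or reachable through a nullable prefix from) the front of some alternative:
  FIRST(D) = { 'n' }

Productions for D:
  D → D b B: FIRST = { 'n' }
  D → n n: FIRST = { 'n' }
  D → n * *: FIRST = { 'n' }
Productions for B:
  B → n: FIRST = { 'n' }
  B → n D: FIRST = { 'n' }
  B → n n: FIRST = { 'n' }

Conflict for D: D → D b B and D → n n
  Overlap: { 'n' }
Conflict for D: D → D b B and D → n * *
  Overlap: { 'n' }
Conflict for D: D → n n and D → n * *
  Overlap: { 'n' }
Conflict for B: B → n and B → n D
  Overlap: { 'n' }
Conflict for B: B → n and B → n n
  Overlap: { 'n' }
Conflict for B: B → n D and B → n n
  Overlap: { 'n' }

Answer: Yes. D → D b B / D → n n on { 'n' }; D → D b B / D → n '*' '*' on { 'n' }; D → n n / D → n '*' '*' on { 'n' }; B → n / B → n D on { 'n' }; B → n / B → n n on { 'n' }; B → n D / B → n n on { 'n' }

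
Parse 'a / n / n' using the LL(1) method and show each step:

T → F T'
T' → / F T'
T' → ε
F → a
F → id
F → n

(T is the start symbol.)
LL(1) parsing maintains a stack (initially the start symbol over $) and the input. At each step: if the stack top is a terminal, match it against the current input token; if it is a non-terminal N, replace it with the RHS of M[N, lookahead] (the unique production whose predict set contains the lookahead).

Stack is shown with the top on the left.

Stack     Input        Action
-----------------------------
T $       a / n / n $  output T → F T'
F T' $    a / n / n $  output F → a
a T' $    a / n / n $  match 'a'
T' $      / n / n $    output T' → / F T'
/ F T' $  / n / n $    match '/'
F T' $    n / n $      output F → n
n T' $    n / n $      match 'n'
T' $      / n $        output T' → / F T'
/ F T' $  / n $        match '/'
F T' $    n $          output F → n
n T' $    n $          match 'n'
T' $      $            output T' → ε
$         $            accept

The string is accepted.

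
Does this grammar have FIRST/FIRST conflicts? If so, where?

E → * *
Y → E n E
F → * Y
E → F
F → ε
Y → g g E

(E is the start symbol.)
A FIRST/FIRST conflict occurs when two productions N → α and N → β for the same non-terminal have FIRST(α) ∩ FIRST(β) ≠ ∅ (with ε ∈ FIRST of a nullable right-hand side, so two nullable alternatives also conflict).

FIRST sets of the non-terminals at (or reachable through a nullable prefix from) the front of some alternative:
  FIRST(F) = { '*', ε }
  FIRST(E) = { '*', ε }

Productions for E:
  E → * *: FIRST = { '*' }
  E → F: FIRST = { '*', ε }
Productions for Y:
  Y → E n E: FIRST = { '*', 'n' }
  Y → g g E: FIRST = { 'g' }
Productions for F:
  F → * Y: FIRST = { '*' }
  F → ε: FIRST = { ε }

Conflict for E: E → * * and E → F
  Overlap: { '*' }

Answer: Yes. E → '*' '*' / E → F on { '*' }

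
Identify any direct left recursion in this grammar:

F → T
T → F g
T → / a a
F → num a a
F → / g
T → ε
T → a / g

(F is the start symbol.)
No direct left recursion

F → T: starts with T
T → F g: starts with F
T → / a a: starts with '/'
F → num a a: starts with num
F → / g: starts with '/'
T → ε: starts with ε
T → a / g: starts with a

No direct left recursion found.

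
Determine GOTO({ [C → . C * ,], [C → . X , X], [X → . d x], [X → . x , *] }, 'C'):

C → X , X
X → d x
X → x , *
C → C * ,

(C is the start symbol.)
{ [C → C . * ,] }

GOTO(I, 'C') = CLOSURE({ [A → αX.β] : [A → α.Xβ] ∈ I, X = 'C' })

Items with dot before 'C', with the dot advanced:
  [C → . C * ,] → [C → C . * ,]
Closure adds nothing (no advanced item has the dot before a non-terminal).

GOTO = { [C → C . * ,] }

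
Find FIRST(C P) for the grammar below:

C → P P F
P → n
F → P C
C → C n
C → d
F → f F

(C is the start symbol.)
{ 'd', 'n' }

FIRST sets of the non-terminals involved (from the grammar, by fixed-point iteration):
  FIRST(C) = { 'd', 'n' }

To compute FIRST(C P), process the symbols left to right:
Symbol C is a non-terminal. Add FIRST(C) \ {ε} = { 'd', 'n' }
C is not nullable (ε ∉ FIRST(C)), so stop here.
FIRST(C P) = { 'd', 'n' }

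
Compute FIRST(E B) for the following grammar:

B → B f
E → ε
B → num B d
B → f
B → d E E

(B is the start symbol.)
FIRST sets of the non-terminals involved (from the grammar, by fixed-point iteration):
  FIRST(E) = { ε }
  FIRST(B) = { 'd', 'f', 'num' }

To compute FIRST(E B), process the symbols left to right:
Symbol E is a non-terminal. Add FIRST(E) \ {ε} = { }
E is nullable (ε ∈ FIRST(E)), continue to the next symbol.
Symbol B is a non-terminal. Add FIRST(B) \ {ε} = { 'd', 'f', 'num' }
B is not nullable (ε ∉ FIRST(B)), so stop here.
FIRST(E B) = { 'd', 'f', 'num' }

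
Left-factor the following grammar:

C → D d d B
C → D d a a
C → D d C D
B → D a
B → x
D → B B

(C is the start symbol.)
Left-factoring transforms A → αβ₁ | αβ₂ into A → αA' and A' → β₁ | β₂
(α is the longest common prefix among the alternatives). Repeat until
no nonterminal has two alternatives with a common prefix.

Round 1: C has alternatives sharing prefix 'D d'. Introduce C': C → D d C'
  Add: C' → d B
  Add: C' → a a
  Add: C' → C D

No remaining common prefixes — done.

Resulting grammar:
C → D d C'
C' → d B
C' → a a
C' → C D
B → D a
B → x
D → B B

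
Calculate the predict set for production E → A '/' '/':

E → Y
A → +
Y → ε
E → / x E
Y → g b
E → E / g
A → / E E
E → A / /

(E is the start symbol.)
{ '+', '/' }

PREDICT(E → A '/' '/') = (FIRST(RHS) \ {ε}) ∪ (FOLLOW(E) if ε ∈ FIRST(RHS), i.e. RHS ⇒* ε)
FIRST(A) = { '+', '/' }
FIRST(A '/' '/') = { '+', '/' }
ε ∉ FIRST(A '/' '/'), so FOLLOW(E) is not added.
PREDICT(E → A '/' '/') = { '+', '/' }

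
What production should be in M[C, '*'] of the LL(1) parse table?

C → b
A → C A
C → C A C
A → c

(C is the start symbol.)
Empty (error entry)

To find M[C, '*'], we find productions for C where '*' is in the predict set (PREDICT(N → α) = (FIRST(α) \ {ε}) ∪ (FOLLOW(N) if α ⇒* ε)).

Relevant sets:
  FIRST(C) = { 'b' }

C → b: PREDICT = { 'b' }
C → C A C: PREDICT = { 'b' }

M[C, '*'] is empty (no production applies)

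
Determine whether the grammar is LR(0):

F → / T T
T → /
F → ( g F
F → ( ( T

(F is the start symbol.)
Yes, the grammar is LR(0)

A grammar is LR(0) if no state in the canonical LR(0) collection has:
  - both a shift item (dot before a terminal) and a complete item (shift-reduce conflict), or
  - two or more complete items (reduce-reduce conflict; the accept item [F' → F .] counts as a complete item here).

Augment with F' → F and build the canonical LR(0) collection (I0 = CLOSURE({[F' → . F]}), then GOTO on every symbol after a dot until no new states appear). It has 11 states:
  I0: { [F → . ( ( T], [F → . ( g F], [F → . / T T], [F' → . F] }  — shift
  I1: { [F → ( . ( T], [F → ( . g F] }  — shift
  I2: { [F → / . T T], [T → . /] }  — shift
  I3: { [F' → F .] }  — accept
  I4: { [T → / .] }  — reduce
  I5: { [F → / T . T], [T → . /] }  — shift
  I6: { [F → / T T .] }  — reduce
  I7: { [F → ( ( . T], [T → . /] }  — shift
  I8: { [F → ( g . F], [F → . ( ( T], [F → . ( g F], [F → . / T T] }  — shift
  I9: { [F → ( g F .] }  — reduce
  I10: { [F → ( ( T .] }  — reduce

Every state is either a pure shift/goto state or contains exactly one complete item and nothing to shift — no conflicts. The grammar is LR(0).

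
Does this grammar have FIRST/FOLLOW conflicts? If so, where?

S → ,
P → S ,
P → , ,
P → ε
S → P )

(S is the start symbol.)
Nullable non-terminals: P.
FIRST sets used below: FIRST(S) = { ')', ',' }

P: nullable alternative(s) P → ε; FOLLOW(P) = { ')' }
  P → S ,: FIRST \ {ε} = { ')', ',' } — overlaps FOLLOW(P) on { ')' }: CONFLICT
  P → , ,: FIRST \ {ε} = { ',' } — disjoint from FOLLOW(P)
  P → ε: FIRST \ {ε} = { } — this is the only nullable alternative, skip

S has no nullable alternative, so no FIRST/FOLLOW check is needed there.

So the grammar has 1 FIRST/FOLLOW conflict (marked CONFLICT above).

Answer: Yes. P → S ',' with FOLLOW(P) on { ')' }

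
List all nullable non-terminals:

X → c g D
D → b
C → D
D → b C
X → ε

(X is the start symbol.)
ε-productions: X → ε
So X is immediately nullable.
No further non-terminal can be added: every production for the remaining non-terminals contains a terminal or a non-nullable non-terminal.
Nullable = { 'X' }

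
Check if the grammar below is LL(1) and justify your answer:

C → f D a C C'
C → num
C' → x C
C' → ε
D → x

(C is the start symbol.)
Relevant sets:
  FOLLOW(C') = { $, 'x' }

For C:
  PREDICT(C → f D a C C') = { 'f' }
  PREDICT(C → num) = { 'num' }
For C':
  PREDICT(C' → x C) = { 'x' }
  PREDICT(C' → ε) = { $, 'x' }
D has a single production, so nothing to check there.

Conflict found: Predict set conflict for C': { 'x' }
The grammar is NOT LL(1).

Answer: No. Predict set conflict for C': { 'x' }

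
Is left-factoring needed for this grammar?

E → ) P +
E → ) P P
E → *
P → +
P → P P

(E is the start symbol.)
Yes, E has productions with common prefix ') P'

Left-factoring is needed when two productions for the same non-terminal
share a common prefix on the right-hand side.

Productions for E:
  E → ) P +
  E → ) P P
  E → *
Productions for P:
  P → +
  P → P P

Found common prefix ') P' in productions for E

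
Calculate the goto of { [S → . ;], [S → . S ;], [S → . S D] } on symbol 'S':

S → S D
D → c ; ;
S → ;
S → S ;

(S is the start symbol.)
{ [D → . c ; ;], [S → S . ;], [S → S . D] }

GOTO(I, 'S') = CLOSURE({ [A → αX.β] : [A → α.Xβ] ∈ I, X = 'S' })

Items with dot before 'S', with the dot advanced:
  [S → . S ;] → [S → S . ;]
  [S → . S D] → [S → S . D]
Closure of the advanced items:
  [S → S . D] has the dot before D: add [D → . c ; ;]

GOTO = { [D → . c ; ;], [S → S . ;], [S → S . D] }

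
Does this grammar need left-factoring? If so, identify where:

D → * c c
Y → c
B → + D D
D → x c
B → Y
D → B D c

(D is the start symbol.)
No, left-factoring is not needed

Left-factoring is needed when two productions for the same non-terminal
share a common prefix on the right-hand side.

Productions for D:
  D → * c c
  D → x c
  D → B D c
Productions for B:
  B → + D D
  B → Y

No common prefixes found.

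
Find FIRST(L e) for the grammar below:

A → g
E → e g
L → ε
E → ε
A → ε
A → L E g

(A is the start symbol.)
FIRST sets of the non-terminals involved (from the grammar, by fixed-point iteration):
  FIRST(L) = { ε }

To compute FIRST(L e), process the symbols left to right:
Symbol L is a non-terminal. Add FIRST(L) \ {ε} = { }
L is nullable (ε ∈ FIRST(L)), continue to the next symbol.
Symbol e is a terminal. Add 'e' and stop.
FIRST(L e) = { 'e' }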